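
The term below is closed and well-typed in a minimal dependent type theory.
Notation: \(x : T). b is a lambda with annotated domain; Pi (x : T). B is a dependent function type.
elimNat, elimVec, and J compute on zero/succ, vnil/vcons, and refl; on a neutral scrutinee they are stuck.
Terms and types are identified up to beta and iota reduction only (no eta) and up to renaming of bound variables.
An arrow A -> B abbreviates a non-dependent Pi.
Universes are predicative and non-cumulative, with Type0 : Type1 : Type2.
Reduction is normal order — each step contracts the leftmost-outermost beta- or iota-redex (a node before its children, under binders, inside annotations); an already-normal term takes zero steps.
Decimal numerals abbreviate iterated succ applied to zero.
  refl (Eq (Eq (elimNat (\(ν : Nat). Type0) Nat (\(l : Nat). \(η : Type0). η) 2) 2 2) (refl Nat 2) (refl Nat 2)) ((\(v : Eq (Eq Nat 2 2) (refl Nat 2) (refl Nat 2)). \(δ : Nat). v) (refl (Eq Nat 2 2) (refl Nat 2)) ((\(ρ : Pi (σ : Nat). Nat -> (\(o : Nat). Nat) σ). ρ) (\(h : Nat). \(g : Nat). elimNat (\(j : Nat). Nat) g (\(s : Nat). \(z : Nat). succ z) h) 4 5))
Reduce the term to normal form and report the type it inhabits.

resulting normal form:
  refl (Eq (Eq Nat 2 2) (refl Nat 2) (refl Nat 2)) (refl (Eq Nat 2 2) (refl Nat 2))
inferred type:
  Eq (Eq (Eq Nat 2 2) (refl Nat 2) (refl Nat 2)) (refl (Eq Nat 2 2) (refl Nat 2)) (refl (Eq Nat 2 2) (refl Nat 2))


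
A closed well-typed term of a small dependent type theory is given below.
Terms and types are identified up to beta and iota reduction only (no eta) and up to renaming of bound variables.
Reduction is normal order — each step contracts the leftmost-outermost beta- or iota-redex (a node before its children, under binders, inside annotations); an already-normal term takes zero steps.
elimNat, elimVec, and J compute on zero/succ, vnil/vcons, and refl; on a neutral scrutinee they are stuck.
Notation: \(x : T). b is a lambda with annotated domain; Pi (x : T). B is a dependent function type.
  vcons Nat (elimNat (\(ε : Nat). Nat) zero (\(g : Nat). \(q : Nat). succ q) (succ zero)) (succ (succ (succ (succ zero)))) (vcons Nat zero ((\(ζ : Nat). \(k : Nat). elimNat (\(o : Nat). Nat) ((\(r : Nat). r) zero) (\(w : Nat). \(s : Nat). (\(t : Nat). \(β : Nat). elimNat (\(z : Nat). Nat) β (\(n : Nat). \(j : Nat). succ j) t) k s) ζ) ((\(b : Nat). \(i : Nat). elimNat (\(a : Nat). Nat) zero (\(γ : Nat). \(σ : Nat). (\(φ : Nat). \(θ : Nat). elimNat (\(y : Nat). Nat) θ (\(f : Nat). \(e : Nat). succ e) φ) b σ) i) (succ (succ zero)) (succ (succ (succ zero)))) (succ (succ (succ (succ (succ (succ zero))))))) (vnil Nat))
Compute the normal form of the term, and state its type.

normal form:
  vcons Nat (succ zero) (succ (succ (succ (succ zero)))) (vcons Nat zero (succ (succ (succ (succ (succ (succ (succ (succ (succ (succ (succ (succ (succ (succ (succ (succ (succ (succ (succ (succ (succ (succ (succ (succ (succ (succ (succ (succ (succ (succ (succ (succ (succ (succ (succ (succ zero)))))))))))))))))))))))))))))))))))) (vnil Nat))
type:
  Vec Nat (succ (succ zero))
observation: 86 normal-order steps normalize the term, beginning with an elimNat iota-redex.


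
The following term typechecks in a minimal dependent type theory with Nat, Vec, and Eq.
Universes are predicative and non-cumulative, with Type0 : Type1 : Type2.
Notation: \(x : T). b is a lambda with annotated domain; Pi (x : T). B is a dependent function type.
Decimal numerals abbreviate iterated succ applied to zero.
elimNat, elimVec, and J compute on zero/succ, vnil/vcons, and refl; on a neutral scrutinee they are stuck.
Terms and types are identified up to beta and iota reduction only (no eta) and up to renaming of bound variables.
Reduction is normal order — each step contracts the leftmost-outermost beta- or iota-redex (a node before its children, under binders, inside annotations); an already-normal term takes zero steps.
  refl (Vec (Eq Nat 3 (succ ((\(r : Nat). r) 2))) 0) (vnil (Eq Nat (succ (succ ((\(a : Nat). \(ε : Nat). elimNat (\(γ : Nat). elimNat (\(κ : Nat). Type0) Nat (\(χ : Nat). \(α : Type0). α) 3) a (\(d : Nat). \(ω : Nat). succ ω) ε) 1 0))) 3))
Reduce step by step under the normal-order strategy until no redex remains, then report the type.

normal-order reduction sequence:
  refl (Vec (Eq Nat 3 (succ ((\(r : Nat). r) 2))) 0) (vnil (Eq Nat (succ (succ ((\(a : Nat). \(ε : Nat). elimNat (\(γ : Nat). elimNat (\(κ : Nat). Type0) Nat (\(χ : Nat). \(α : Type0). α) 3) a (\(d : Nat). \(ω : Nat). succ ω) ε) 1 0))) 3))
  ~> refl (Vec (Eq Nat 3 3) 0) (vnil (Eq Nat (succ (succ ((\(r : Nat). \(a : Nat). elimNat (\(ε : Nat). elimNat (\(γ : Nat). Type0) Nat (\(κ : Nat). \(χ : Type0). χ) 3) r (\(α : Nat). \(d : Nat). succ d) a) 1 0))) 3))
  ~> refl (Vec (Eq Nat 3 3) 0) (vnil (Eq Nat (succ (succ ((\(r : Nat). elimNat (\(a : Nat). elimNat (\(ε : Nat). Type0) Nat (\(γ : Nat). \(κ : Type0). κ) 3) 1 (\(χ : Nat). \(α : Nat). succ α) r) 0))) 3))
  ~> refl (Vec (Eq Nat 3 3) 0) (vnil (Eq Nat (succ (succ (elimNat (\(r : Nat). elimNat (\(a : Nat). Type0) Nat (\(ε : Nat). \(γ : Type0). γ) 3) 1 (\(κ : Nat). \(χ : Nat). succ χ) 0))) 3))
  ~> refl (Vec (Eq Nat 3 3) 0) (vnil (Eq Nat 3 3))
inferred type:
  Eq (Vec (Eq Nat 3 3) 0) (vnil (Eq Nat 3 3)) (vnil (Eq Nat 3 3))


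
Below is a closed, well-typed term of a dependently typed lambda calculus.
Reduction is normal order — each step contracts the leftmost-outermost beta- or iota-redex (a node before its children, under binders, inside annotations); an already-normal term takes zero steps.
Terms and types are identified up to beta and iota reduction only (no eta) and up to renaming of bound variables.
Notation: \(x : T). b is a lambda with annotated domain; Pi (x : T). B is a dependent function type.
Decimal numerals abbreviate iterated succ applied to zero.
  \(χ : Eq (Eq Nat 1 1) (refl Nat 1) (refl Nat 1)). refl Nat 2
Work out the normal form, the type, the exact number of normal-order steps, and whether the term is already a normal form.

reduced normal form:
  \(χ : Eq (Eq Nat 1 1) (refl Nat 1) (refl Nat 1)). refl Nat 2
inferred type:
  Pi (χ : Eq (Eq Nat 1 1) (refl Nat 1) (refl Nat 1)). Eq Nat 2 2
reduction steps (normal order): 0
started in normal form: yes


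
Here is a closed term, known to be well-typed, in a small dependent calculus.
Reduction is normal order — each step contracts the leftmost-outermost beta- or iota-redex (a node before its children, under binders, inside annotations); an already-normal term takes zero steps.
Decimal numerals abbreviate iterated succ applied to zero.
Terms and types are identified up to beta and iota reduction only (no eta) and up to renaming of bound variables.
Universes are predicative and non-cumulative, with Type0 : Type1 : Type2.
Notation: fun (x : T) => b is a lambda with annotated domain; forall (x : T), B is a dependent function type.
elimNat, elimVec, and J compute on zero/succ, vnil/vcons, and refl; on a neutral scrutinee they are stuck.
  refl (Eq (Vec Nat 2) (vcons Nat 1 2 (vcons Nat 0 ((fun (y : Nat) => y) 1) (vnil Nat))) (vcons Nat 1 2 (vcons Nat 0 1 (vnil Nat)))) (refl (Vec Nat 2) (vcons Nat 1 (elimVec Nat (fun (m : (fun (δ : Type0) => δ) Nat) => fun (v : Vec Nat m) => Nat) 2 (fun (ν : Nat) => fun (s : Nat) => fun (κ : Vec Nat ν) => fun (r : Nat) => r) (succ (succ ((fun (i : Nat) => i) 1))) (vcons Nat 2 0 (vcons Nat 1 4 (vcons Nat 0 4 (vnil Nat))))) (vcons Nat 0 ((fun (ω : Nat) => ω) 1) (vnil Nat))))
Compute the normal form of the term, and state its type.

normal form:
  refl (Eq (Vec Nat 2) (vcons Nat 1 2 (vcons Nat 0 1 (vnil Nat))) (vcons Nat 1 2 (vcons Nat 0 1 (vnil Nat)))) (refl (Vec Nat 2) (vcons Nat 1 2 (vcons Nat 0 1 (vnil Nat))))
the term's type:
  Eq (Eq (Vec Nat 2) (vcons Nat 1 2 (vcons Nat 0 1 (vnil Nat))) (vcons Nat 1 2 (vcons Nat 0 1 (vnil Nat)))) (refl (Vec Nat 2) (vcons Nat 1 2 (vcons Nat 0 1 (vnil Nat)))) (refl (Vec Nat 2) (vcons Nat 1 2 (vcons Nat 0 1 (vnil Nat))))


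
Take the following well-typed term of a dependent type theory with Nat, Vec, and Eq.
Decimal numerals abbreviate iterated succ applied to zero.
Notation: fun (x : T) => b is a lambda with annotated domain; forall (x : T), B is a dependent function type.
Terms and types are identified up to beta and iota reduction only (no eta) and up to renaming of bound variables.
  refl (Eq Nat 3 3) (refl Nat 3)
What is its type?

the term's type:
  Eq (Eq Nat 3 3) (refl Nat 3) (refl Nat 3)


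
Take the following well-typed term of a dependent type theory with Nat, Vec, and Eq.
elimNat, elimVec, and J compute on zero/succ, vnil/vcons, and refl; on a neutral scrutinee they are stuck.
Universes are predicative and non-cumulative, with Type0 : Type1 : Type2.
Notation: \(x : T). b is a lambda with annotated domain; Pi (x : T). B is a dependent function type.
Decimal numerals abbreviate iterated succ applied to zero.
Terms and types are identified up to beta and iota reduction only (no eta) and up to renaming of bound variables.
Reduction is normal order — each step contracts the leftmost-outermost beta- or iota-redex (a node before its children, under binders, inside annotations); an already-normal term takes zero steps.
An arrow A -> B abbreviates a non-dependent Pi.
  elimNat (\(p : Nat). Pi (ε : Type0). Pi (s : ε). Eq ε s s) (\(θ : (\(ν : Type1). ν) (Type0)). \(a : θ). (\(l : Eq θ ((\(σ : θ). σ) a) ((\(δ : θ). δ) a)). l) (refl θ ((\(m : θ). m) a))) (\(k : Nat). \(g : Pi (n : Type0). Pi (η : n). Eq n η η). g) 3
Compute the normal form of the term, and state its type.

normal form:
  \(p : Type0). \(ε : p). refl p ε
type:
  Pi (p : Type0). Pi (ε : p). Eq p ε ε
observation: reduction starts at an elimNat iota-redex, and 13 normal-order steps reach the normal form.


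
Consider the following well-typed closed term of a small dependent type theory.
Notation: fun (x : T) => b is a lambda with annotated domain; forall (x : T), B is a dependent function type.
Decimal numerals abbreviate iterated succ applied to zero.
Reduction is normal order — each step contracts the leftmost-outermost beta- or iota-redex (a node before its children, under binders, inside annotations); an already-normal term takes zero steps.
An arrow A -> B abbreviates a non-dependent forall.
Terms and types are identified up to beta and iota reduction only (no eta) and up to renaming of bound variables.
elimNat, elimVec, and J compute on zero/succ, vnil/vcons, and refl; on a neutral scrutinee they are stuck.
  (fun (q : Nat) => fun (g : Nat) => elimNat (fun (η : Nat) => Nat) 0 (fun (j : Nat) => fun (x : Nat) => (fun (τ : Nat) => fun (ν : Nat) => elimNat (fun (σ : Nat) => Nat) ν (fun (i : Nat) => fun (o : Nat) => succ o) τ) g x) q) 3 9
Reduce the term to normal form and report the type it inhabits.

reduced normal form:
  27
the term's type:
  Nat


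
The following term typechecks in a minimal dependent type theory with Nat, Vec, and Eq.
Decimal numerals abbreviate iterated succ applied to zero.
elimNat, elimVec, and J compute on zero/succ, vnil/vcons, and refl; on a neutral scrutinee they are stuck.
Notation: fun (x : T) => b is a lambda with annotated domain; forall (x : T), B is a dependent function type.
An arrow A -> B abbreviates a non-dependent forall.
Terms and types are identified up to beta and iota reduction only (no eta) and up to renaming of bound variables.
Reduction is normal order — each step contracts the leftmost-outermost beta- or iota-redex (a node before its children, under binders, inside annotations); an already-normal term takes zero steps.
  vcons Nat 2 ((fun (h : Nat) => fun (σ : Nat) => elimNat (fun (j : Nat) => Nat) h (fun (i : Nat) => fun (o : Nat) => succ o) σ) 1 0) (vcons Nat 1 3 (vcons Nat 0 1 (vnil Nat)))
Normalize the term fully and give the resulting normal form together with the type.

normal form:
  vcons Nat 2 1 (vcons Nat 1 3 (vcons Nat 0 1 (vnil Nat)))
the term's type:
  Vec Nat 3


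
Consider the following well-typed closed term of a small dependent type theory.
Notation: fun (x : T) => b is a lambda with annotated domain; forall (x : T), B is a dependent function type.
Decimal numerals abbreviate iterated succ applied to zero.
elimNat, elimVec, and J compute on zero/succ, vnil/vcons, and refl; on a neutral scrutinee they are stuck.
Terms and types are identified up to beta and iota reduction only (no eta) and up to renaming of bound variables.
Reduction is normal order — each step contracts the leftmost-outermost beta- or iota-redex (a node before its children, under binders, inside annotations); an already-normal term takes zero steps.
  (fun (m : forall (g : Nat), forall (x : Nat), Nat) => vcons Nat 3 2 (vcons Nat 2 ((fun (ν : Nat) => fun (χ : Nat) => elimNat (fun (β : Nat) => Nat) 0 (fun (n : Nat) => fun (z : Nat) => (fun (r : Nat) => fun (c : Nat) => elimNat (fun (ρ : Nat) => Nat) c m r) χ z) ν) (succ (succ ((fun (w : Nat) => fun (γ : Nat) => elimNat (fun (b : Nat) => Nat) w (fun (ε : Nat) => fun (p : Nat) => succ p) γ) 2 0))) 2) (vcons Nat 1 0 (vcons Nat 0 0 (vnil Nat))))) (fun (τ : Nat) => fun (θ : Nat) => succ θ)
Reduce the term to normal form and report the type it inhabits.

resulting normal form:
  vcons Nat 3 2 (vcons Nat 2 8 (vcons Nat 1 0 (vcons Nat 0 0 (vnil Nat))))
type:
  Vec Nat 4
observation: 46 normal-order steps normalize the term, beginning with a beta-redex.


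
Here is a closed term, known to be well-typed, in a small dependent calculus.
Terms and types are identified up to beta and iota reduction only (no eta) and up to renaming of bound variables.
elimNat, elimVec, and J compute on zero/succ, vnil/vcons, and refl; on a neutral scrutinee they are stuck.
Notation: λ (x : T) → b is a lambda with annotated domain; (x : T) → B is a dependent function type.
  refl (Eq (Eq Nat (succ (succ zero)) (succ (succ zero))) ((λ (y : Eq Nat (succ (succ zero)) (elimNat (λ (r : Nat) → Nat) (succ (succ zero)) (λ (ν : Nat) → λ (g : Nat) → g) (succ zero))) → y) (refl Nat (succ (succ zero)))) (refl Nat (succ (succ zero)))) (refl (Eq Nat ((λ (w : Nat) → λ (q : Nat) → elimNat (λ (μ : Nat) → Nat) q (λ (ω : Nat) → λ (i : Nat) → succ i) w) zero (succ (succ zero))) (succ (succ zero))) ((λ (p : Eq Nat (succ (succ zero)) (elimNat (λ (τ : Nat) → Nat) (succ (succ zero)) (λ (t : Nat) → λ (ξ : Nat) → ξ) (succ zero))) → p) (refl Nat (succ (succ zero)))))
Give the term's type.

the term's type:
  Eq (Eq (Eq Nat (succ (succ zero)) (succ (succ zero))) (refl Nat (succ (succ zero))) (refl Nat (succ (succ zero)))) (refl (Eq Nat (succ (succ zero)) (succ (succ zero))) (refl Nat (succ (succ zero)))) (refl (Eq Nat (succ (succ zero)) (succ (succ zero))) (refl Nat (succ (succ zero))))


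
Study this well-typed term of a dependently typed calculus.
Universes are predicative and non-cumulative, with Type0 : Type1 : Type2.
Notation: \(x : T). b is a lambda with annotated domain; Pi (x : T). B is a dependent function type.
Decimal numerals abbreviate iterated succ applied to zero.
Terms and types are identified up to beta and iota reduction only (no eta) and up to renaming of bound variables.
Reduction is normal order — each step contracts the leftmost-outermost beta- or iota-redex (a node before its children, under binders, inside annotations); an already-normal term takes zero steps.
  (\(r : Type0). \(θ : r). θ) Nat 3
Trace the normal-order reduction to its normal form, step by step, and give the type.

normal-order reduction:
  (\(r : Type0). \(θ : r). θ) Nat 3
  ~> (\(r : Nat). r) 3
  ~> 3
the term's type:
  Nat


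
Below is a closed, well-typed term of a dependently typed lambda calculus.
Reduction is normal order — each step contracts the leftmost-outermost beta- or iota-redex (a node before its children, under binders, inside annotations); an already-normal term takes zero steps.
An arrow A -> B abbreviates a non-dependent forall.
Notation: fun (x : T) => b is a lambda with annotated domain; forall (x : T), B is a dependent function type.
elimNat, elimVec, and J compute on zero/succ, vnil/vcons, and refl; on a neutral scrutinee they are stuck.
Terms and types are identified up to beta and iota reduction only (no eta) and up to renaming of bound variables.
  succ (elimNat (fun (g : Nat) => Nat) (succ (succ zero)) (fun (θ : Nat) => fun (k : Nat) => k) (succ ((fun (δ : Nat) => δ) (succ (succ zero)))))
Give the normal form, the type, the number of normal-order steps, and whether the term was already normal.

reduced normal form:
  succ (succ (succ zero))
inferred type:
  Nat
reduction steps (normal order): 11
term was already normal: no
first redex: an elimNat iota-redex


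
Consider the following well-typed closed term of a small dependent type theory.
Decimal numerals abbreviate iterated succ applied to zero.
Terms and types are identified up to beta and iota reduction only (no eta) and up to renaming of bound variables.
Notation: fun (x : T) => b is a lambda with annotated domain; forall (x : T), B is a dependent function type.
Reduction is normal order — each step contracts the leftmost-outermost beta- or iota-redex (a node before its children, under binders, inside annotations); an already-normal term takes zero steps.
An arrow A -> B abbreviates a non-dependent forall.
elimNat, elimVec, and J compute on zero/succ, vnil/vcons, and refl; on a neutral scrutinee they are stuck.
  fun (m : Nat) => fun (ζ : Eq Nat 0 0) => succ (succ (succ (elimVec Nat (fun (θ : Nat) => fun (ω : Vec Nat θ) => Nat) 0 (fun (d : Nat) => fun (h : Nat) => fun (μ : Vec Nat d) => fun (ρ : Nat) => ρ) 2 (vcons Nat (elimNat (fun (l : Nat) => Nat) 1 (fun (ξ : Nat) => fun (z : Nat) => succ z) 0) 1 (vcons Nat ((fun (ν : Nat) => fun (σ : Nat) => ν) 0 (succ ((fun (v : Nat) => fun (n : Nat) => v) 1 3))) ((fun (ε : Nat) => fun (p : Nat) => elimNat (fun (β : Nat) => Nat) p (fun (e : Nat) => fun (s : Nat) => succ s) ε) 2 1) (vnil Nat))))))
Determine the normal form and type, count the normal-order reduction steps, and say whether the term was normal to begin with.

reduced normal form:
  fun (m : Nat) => fun (ζ : Eq Nat 0 0) => 3
inferred type:
  Nat -> Eq Nat 0 0 -> Nat
reduction steps (normal order): 11
started in normal form: no
first redex: an elimVec iota-redex


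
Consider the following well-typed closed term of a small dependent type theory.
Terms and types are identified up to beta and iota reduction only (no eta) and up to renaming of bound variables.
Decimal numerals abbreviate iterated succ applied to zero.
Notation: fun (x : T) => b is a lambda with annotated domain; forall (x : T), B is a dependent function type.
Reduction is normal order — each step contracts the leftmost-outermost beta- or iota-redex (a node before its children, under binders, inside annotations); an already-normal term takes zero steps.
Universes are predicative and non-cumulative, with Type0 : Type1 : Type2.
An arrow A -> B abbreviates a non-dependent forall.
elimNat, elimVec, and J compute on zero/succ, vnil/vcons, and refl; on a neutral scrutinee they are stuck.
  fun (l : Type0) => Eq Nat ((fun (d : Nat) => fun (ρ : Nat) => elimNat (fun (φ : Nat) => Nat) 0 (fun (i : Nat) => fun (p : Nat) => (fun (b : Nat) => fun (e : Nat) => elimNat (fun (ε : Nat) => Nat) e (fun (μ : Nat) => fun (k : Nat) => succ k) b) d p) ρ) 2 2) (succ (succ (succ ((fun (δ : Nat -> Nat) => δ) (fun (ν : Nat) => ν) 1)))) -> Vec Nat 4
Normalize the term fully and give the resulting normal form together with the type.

normal form:
  fun (l : Type0) => Eq Nat 4 4 -> Vec Nat 4
the term's type:
  Type0 -> Type0
observation: normalization takes exactly 29 steps under the normal-order strategy.


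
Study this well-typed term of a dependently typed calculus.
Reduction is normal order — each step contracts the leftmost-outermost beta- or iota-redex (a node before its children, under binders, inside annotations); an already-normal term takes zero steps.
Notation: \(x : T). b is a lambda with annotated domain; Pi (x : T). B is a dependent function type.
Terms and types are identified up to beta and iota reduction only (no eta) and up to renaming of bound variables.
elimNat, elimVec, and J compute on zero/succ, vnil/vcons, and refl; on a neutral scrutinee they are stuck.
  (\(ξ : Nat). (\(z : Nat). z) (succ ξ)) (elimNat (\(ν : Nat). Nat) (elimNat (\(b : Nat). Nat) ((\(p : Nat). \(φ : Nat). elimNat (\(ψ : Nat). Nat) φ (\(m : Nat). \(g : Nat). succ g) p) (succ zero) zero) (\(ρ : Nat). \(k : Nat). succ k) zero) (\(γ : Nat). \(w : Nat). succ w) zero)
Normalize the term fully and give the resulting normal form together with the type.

reduced normal form:
  succ (succ zero)
the term's type:
  Nat
observation: normalization takes exactly 10 steps under the normal-order strategy.


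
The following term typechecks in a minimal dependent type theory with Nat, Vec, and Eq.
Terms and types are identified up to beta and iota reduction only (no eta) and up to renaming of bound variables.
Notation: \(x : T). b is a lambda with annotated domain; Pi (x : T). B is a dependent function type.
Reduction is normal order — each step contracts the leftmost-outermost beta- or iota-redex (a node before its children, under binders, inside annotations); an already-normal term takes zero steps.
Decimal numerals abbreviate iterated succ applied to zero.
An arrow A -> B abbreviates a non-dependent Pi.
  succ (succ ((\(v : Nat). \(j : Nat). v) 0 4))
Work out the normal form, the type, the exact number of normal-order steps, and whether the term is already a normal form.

reduced normal form:
  2
type:
  Nat
steps to reach normal form (normal order): 2
already normal: no
first contracted redex: a beta-redex


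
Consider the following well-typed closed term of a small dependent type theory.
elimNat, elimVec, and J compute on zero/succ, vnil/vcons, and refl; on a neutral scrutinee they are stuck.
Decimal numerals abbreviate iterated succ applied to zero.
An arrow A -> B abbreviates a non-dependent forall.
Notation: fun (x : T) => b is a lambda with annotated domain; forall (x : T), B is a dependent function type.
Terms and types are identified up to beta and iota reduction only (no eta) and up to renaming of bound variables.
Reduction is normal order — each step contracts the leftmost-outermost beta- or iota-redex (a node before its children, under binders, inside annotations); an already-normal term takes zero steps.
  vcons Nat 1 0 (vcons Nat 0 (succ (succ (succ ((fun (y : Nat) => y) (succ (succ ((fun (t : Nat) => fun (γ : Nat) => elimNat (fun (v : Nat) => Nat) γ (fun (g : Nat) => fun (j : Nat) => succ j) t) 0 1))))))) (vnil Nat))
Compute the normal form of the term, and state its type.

normal form:
  vcons Nat 1 0 (vcons Nat 0 6 (vnil Nat))
the term's type:
  Vec Nat 2
observation: contracting a beta-redex first, the term normalizes in 4 steps.


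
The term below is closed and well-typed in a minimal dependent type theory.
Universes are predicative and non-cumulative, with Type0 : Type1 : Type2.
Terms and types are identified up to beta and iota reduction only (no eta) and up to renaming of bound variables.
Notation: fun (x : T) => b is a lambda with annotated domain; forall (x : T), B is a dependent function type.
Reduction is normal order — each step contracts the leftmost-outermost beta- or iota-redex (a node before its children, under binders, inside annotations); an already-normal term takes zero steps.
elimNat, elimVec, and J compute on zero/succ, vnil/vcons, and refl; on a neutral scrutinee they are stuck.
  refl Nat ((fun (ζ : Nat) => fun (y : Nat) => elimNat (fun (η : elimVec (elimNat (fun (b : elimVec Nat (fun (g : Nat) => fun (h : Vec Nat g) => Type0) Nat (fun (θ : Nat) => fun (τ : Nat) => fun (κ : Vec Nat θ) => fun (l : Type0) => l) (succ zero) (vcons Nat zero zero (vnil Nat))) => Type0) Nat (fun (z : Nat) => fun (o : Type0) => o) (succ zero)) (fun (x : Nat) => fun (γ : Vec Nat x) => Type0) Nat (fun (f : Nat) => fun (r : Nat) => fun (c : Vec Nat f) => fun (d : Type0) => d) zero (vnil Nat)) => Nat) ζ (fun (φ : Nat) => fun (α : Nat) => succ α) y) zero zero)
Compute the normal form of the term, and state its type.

normal form:
  refl Nat zero
type:
  Eq Nat zero zero


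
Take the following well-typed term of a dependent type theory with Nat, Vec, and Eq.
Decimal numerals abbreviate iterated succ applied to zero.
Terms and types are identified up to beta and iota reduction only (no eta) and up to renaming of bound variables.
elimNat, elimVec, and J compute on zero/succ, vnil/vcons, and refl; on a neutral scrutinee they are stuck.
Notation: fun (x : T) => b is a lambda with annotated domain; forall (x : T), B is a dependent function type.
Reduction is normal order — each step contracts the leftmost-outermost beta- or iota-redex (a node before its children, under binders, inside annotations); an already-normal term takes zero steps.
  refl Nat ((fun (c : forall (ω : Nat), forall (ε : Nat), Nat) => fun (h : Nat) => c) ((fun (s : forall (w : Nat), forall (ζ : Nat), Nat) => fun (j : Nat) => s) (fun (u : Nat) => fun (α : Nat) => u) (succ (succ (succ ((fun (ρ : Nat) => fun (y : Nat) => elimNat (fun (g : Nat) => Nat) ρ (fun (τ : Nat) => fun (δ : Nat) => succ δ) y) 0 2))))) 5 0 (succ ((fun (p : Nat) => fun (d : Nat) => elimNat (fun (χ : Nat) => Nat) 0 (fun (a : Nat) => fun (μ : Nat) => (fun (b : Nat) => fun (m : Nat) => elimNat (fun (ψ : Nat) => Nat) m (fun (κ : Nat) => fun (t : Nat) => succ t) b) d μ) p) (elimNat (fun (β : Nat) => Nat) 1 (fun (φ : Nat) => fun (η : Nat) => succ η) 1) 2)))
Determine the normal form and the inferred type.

resulting normal form:
  refl Nat 0
type:
  Eq Nat 0 0
observation: 6 normal-order steps normalize the term, beginning with a beta-redex.


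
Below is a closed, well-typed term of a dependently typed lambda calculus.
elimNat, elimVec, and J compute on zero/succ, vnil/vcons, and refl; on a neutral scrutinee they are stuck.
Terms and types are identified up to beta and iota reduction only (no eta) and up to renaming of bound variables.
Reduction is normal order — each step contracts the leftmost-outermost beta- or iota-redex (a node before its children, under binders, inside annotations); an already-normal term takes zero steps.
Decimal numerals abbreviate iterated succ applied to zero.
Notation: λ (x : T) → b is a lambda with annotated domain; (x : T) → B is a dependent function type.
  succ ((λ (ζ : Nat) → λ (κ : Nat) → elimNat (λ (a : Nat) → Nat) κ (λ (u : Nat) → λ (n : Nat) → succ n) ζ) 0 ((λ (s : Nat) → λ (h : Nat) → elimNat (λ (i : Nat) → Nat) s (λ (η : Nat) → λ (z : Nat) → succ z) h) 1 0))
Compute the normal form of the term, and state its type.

normal form:
  2
type:
  Nat
observation: reduction starts at a beta-redex, and 6 normal-order steps reach the normal form.


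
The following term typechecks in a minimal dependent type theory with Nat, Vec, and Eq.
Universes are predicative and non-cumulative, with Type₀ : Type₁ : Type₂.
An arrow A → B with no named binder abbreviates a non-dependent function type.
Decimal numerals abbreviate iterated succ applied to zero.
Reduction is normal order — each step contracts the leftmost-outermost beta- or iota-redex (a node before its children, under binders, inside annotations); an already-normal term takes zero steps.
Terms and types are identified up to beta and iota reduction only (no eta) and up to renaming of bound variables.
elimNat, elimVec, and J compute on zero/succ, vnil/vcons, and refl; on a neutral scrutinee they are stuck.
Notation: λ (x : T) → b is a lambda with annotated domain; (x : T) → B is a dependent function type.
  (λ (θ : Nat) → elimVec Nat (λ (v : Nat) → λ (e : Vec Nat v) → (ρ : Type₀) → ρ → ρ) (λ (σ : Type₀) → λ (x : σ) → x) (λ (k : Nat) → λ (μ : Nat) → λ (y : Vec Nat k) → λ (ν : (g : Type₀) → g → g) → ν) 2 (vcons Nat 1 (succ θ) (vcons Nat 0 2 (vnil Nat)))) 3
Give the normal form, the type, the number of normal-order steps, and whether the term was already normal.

resulting normal form:
  λ (θ : Type₀) → λ (v : θ) → v
type:
  (θ : Type₀) → θ → θ
steps to reach normal form (normal order): 12
started in normal form: no
first contracted redex: a beta-redex


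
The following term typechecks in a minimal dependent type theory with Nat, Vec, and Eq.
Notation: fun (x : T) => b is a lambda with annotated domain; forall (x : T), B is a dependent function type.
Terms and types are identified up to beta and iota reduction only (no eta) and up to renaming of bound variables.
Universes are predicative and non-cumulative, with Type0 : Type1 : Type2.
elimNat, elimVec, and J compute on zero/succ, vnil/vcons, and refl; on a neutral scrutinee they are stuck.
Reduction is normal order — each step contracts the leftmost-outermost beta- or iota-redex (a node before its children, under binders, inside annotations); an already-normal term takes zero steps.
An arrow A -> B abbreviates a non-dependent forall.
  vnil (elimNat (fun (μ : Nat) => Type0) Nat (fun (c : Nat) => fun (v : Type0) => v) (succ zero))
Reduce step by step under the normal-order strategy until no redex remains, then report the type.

reduction (normal order):
  vnil (elimNat (fun (μ : Nat) => Type0) Nat (fun (c : Nat) => fun (v : Type0) => v) (succ zero))
  ~> vnil ((fun (μ : Nat) => fun (c : Type0) => c) zero (elimNat (fun (v : Nat) => Type0) Nat (fun (n : Nat) => fun (γ : Type0) => γ) zero))
  ~> vnil ((fun (μ : Type0) => μ) (elimNat (fun (c : Nat) => Type0) Nat (fun (v : Nat) => fun (n : Type0) => n) zero))
  ~> vnil (elimNat (fun (μ : Nat) => Type0) Nat (fun (c : Nat) => fun (v : Type0) => v) zero)
  ~> vnil Nat
type:
  Vec Nat zero


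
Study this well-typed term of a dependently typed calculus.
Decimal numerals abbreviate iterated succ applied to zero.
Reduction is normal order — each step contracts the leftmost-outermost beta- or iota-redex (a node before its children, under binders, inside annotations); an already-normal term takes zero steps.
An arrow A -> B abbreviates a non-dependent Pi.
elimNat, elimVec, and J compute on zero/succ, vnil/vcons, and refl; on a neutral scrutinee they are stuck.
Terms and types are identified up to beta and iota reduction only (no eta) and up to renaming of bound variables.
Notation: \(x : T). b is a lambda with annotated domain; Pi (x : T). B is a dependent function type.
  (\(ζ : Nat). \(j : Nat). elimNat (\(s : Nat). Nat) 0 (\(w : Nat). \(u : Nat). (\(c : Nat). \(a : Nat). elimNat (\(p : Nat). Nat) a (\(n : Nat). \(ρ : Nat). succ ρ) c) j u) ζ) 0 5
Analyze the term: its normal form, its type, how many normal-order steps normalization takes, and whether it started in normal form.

normal form:
  0
inferred type:
  Nat
reduction steps (normal order): 3
term was already normal: no
first redex: a beta-redex


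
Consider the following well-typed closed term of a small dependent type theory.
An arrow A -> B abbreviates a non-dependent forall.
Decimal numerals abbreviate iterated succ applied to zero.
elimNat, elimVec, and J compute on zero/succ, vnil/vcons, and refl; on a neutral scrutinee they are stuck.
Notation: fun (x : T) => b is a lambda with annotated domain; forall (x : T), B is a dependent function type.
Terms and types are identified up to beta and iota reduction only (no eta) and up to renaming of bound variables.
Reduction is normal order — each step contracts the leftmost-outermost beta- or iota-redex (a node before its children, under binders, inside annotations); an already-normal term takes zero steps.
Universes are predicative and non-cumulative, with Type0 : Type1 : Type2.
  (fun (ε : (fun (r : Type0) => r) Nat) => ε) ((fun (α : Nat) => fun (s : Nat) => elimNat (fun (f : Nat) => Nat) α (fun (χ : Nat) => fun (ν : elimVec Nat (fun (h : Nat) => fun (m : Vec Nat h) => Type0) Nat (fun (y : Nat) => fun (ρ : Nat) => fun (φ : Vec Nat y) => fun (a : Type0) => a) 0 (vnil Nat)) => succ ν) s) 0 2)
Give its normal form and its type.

reduced normal form:
  2
the term's type:
  Nat


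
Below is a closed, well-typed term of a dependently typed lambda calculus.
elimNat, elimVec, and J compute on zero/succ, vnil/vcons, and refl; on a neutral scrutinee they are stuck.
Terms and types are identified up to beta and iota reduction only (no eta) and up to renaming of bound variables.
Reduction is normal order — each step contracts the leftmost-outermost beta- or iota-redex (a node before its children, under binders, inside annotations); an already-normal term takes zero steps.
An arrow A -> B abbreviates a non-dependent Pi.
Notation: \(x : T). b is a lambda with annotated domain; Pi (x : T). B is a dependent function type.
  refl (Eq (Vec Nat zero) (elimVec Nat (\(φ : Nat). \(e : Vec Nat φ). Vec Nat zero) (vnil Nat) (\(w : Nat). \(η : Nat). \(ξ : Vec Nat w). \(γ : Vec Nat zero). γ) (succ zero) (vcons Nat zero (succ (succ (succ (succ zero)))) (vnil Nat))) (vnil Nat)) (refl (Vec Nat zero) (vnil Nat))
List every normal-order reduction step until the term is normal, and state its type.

normal-order reduction sequence:
  refl (Eq (Vec Nat zero) (elimVec Nat (\(φ : Nat). \(e : Vec Nat φ). Vec Nat zero) (vnil Nat) (\(w : Nat). \(η : Nat). \(ξ : Vec Nat w). \(γ : Vec Nat zero). γ) (succ zero) (vcons Nat zero (succ (succ (succ (succ zero)))) (vnil Nat))) (vnil Nat)) (refl (Vec Nat zero) (vnil Nat))
  ~> refl (Eq (Vec Nat zero) ((\(φ : Nat). \(e : Nat). \(w : Vec Nat φ). \(η : Vec Nat zero). η) zero (succ (succ (succ (succ zero)))) (vnil Nat) (elimVec Nat (\(ξ : Nat). \(γ : Vec Nat ξ). Vec Nat zero) (vnil Nat) (\(τ : Nat). \(g : Nat). \(d : Vec Nat τ). \(ζ : Vec Nat zero). ζ) zero (vnil Nat))) (vnil Nat)) (refl (Vec Nat zero) (vnil Nat))
  ~> refl (Eq (Vec Nat zero) ((\(φ : Nat). \(e : Vec Nat zero). \(w : Vec Nat zero). w) (succ (succ (succ (succ zero)))) (vnil Nat) (elimVec Nat (\(η : Nat). \(ξ : Vec Nat η). Vec Nat zero) (vnil Nat) (\(γ : Nat). \(τ : Nat). \(g : Vec Nat γ). \(d : Vec Nat zero). d) zero (vnil Nat))) (vnil Nat)) (refl (Vec Nat zero) (vnil Nat))
  ~> refl (Eq (Vec Nat zero) ((\(φ : Vec Nat zero). \(e : Vec Nat zero). e) (vnil Nat) (elimVec Nat (\(w : Nat). \(η : Vec Nat w). Vec Nat zero) (vnil Nat) (\(ξ : Nat). \(γ : Nat). \(τ : Vec Nat ξ). \(g : Vec Nat zero). g) zero (vnil Nat))) (vnil Nat)) (refl (Vec Nat zero) (vnil Nat))
  ~> refl (Eq (Vec Nat zero) ((\(φ : Vec Nat zero). φ) (elimVec Nat (\(e : Nat). \(w : Vec Nat e). Vec Nat zero) (vnil Nat) (\(η : Nat). \(ξ : Nat). \(γ : Vec Nat η). \(τ : Vec Nat zero). τ) zero (vnil Nat))) (vnil Nat)) (refl (Vec Nat zero) (vnil Nat))
  ~> refl (Eq (Vec Nat zero) (elimVec Nat (\(φ : Nat). \(e : Vec Nat φ). Vec Nat zero) (vnil Nat) (\(w : Nat). \(η : Nat). \(ξ : Vec Nat w). \(γ : Vec Nat zero). γ) zero (vnil Nat)) (vnil Nat)) (refl (Vec Nat zero) (vnil Nat))
  ~> refl (Eq (Vec Nat zero) (vnil Nat) (vnil Nat)) (refl (Vec Nat zero) (vnil Nat))
inferred type:
  Eq (Eq (Vec Nat zero) (vnil Nat) (vnil Nat)) (refl (Vec Nat zero) (vnil Nat)) (refl (Vec Nat zero) (vnil Nat))


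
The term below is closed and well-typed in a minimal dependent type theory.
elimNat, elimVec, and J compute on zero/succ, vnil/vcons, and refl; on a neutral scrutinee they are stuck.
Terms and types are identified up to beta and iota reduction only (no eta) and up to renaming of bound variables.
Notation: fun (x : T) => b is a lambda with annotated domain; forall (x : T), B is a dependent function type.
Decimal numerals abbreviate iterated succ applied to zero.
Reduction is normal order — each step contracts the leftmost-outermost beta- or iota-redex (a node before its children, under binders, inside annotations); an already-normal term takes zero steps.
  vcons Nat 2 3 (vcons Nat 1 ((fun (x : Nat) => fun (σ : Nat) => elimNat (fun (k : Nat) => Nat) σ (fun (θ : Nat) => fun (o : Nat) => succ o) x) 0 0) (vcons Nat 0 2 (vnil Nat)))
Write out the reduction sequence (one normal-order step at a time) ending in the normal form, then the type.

normal-order reduction:
  vcons Nat 2 3 (vcons Nat 1 ((fun (x : Nat) => fun (σ : Nat) => elimNat (fun (k : Nat) => Nat) σ (fun (θ : Nat) => fun (o : Nat) => succ o) x) 0 0) (vcons Nat 0 2 (vnil Nat)))
  ~> vcons Nat 2 3 (vcons Nat 1 ((fun (x : Nat) => elimNat (fun (σ : Nat) => Nat) x (fun (k : Nat) => fun (θ : Nat) => succ θ) 0) 0) (vcons Nat 0 2 (vnil Nat)))
  ~> vcons Nat 2 3 (vcons Nat 1 (elimNat (fun (x : Nat) => Nat) 0 (fun (σ : Nat) => fun (k : Nat) => succ k) 0) (vcons Nat 0 2 (vnil Nat)))
  ~> vcons Nat 2 3 (vcons Nat 1 0 (vcons Nat 0 2 (vnil Nat)))
inferred type:
  Vec Nat 3


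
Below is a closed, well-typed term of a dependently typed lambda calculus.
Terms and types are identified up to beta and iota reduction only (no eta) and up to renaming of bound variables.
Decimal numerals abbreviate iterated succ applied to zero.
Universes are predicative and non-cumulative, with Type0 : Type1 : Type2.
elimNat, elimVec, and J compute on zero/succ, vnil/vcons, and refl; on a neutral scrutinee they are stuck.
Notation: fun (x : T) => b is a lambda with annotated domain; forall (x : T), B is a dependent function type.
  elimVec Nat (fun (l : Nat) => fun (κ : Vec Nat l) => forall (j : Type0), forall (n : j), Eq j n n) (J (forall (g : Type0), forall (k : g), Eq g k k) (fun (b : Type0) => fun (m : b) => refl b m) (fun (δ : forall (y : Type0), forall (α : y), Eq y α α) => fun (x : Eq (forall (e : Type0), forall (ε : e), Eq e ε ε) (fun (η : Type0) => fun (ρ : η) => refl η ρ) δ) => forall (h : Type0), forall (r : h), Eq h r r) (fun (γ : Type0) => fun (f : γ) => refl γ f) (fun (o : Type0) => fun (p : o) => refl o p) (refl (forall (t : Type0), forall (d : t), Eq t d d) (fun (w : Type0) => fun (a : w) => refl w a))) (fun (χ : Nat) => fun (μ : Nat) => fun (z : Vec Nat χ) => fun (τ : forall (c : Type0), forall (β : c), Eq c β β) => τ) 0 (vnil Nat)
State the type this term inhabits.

inferred type:
  forall (l : Type0), forall (κ : l), Eq l κ κ


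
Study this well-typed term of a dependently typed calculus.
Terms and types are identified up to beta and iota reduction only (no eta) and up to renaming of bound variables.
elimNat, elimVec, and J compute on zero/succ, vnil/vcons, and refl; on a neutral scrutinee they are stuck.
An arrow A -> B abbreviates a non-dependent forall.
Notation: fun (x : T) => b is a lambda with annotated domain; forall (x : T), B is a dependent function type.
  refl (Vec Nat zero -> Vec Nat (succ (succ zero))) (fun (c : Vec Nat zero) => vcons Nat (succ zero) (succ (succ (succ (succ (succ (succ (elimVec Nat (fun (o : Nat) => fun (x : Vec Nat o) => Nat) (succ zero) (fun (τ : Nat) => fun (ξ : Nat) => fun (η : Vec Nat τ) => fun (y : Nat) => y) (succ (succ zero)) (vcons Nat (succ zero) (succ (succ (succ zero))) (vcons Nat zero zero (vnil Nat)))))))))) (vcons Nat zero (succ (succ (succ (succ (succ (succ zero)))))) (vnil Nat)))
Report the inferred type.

inferred type:
  Eq (Vec Nat zero -> Vec Nat (succ (succ zero))) (fun (c : Vec Nat zero) => vcons Nat (succ zero) (succ (succ (succ (succ (succ (succ (succ zero))))))) (vcons Nat zero (succ (succ (succ (succ (succ (succ zero)))))) (vnil Nat))) (fun (o : Vec Nat zero) => vcons Nat (succ zero) (succ (succ (succ (succ (succ (succ (succ zero))))))) (vcons Nat zero (succ (succ (succ (succ (succ (succ zero)))))) (vnil Nat)))


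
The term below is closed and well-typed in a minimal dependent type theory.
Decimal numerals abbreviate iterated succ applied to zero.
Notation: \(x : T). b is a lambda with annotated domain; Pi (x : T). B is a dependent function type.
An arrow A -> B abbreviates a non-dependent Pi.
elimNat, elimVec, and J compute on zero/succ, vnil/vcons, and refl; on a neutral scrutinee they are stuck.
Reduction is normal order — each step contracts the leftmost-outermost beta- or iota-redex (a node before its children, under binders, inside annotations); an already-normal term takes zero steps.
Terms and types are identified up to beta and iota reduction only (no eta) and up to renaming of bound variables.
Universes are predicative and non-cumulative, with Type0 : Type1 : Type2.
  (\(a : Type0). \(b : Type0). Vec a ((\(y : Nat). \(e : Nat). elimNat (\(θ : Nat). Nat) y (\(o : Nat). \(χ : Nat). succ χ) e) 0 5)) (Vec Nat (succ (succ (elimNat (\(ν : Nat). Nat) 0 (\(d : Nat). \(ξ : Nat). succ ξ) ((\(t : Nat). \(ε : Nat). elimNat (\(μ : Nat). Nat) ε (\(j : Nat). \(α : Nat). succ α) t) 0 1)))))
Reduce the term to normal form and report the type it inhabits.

reduced normal form:
  \(a : Type0). Vec (Vec Nat 3) 5
inferred type:
  Type0 -> Type0
observation: the first redex contracted is a beta-redex; the normal form is reached in 26 normal-order steps.
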